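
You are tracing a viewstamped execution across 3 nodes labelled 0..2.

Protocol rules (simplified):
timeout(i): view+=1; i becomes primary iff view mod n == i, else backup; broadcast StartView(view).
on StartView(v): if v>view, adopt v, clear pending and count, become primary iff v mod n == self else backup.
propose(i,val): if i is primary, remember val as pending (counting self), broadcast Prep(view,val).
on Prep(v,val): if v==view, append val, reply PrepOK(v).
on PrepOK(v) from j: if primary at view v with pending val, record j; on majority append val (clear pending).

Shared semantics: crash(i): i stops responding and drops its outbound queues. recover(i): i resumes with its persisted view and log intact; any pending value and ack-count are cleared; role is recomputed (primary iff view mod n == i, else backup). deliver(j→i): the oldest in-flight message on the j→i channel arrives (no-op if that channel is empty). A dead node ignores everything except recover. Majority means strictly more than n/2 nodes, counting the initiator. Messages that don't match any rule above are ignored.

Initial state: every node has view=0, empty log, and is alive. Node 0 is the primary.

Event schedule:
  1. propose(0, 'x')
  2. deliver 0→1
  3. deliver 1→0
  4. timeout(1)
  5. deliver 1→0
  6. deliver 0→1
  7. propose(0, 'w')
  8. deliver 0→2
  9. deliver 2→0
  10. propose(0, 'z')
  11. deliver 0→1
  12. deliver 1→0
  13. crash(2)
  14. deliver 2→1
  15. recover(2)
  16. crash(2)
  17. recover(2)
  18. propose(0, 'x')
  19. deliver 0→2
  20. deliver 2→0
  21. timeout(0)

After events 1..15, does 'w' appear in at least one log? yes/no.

[1] propose(0,'x') → ∅
[2] deliver 0→1 → N1(back v0 [x])
[3] deliver 1→0 → N0(prim v0 [x])
[4] timeout(1) → N1(prim v1 [x])
[5] deliver 1→0 → N0(back v1 [x])
[6] deliver 0→1 → ∅
[7] propose(0,'w') → ∅
[8] deliver 0→2 → N2(back v0 [x])
[9] deliver 2→0 → ∅
[10] propose(0,'z') → ∅
[11] deliver 0→1 → ∅
[12] deliver 1→0 → ∅
[13] crash(2) → N2(✗back v0 [x])
[14] deliver 2→1 → ∅
[15] recover(2) → N2(back v0 [x])

no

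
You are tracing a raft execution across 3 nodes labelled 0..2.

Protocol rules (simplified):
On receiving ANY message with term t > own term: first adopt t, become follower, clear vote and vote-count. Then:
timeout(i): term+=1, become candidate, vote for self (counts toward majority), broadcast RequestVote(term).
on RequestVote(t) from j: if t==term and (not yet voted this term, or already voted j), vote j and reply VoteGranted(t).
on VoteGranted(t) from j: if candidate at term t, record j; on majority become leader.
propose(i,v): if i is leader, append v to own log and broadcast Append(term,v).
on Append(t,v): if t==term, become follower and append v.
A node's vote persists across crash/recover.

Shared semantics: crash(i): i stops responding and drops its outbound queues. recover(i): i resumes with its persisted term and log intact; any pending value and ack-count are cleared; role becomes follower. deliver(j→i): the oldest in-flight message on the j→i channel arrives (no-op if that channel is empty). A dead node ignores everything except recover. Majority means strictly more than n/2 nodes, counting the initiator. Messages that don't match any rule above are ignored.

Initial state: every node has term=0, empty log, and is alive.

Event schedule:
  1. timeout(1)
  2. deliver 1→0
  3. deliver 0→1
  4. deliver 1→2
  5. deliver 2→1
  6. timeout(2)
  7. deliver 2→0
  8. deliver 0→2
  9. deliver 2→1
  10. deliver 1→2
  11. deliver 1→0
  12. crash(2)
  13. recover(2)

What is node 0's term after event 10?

2

e1 timeout(1): 1[cand,t=1,-]
e2 deliver 1→0: 0[foll,t=1,-]
e3 deliver 0→1: 1[lead,t=1,-]
e4 deliver 1→2: 2[foll,t=1,-]
e5 deliver 2→1: ·
e6 timeout(2): 2[cand,t=2,-]
e7 deliver 2→0: 0[foll,t=2,-]
e8 deliver 0→2: 2[lead,t=2,-]
e9 deliver 2→1: 1[foll,t=2,-]
e10 deliver 1→2: ·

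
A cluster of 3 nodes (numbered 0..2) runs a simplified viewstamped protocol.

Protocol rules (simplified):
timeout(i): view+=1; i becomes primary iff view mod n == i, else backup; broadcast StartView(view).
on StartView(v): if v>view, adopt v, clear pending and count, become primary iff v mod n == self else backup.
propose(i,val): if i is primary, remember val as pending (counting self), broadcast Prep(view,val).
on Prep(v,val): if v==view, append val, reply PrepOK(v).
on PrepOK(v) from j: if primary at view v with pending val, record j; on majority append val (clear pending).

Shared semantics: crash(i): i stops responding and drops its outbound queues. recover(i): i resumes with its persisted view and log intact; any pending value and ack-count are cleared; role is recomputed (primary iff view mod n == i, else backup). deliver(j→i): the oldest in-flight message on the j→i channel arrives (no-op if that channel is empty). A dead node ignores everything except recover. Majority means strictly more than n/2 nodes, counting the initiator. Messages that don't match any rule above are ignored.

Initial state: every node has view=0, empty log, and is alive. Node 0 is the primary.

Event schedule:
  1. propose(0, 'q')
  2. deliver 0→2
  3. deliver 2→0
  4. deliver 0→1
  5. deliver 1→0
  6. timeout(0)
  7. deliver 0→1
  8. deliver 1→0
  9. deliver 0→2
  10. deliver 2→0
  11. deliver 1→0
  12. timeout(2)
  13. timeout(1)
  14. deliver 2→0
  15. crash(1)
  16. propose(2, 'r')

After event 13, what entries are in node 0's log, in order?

[1] propose(0,'q') → ∅
[2] deliver 0→2 → N2(back v0 [q])
[3] deliver 2→0 → N0(prim v0 [q])
[4] deliver 0→1 → N1(back v0 [q])
[5] deliver 1→0 → ∅
[6] timeout(0) → N0(back v1 [q])
[7] deliver 0→1 → N1(prim v1 [q])
[8] deliver 1→0 → ∅
[9] deliver 0→2 → N2(back v1 [q])
[10] deliver 2→0 → ∅
[11] deliver 1→0 → ∅
[12] timeout(2) → N2(prim v2 [q])
[13] timeout(1) → N1(back v2 [q])

q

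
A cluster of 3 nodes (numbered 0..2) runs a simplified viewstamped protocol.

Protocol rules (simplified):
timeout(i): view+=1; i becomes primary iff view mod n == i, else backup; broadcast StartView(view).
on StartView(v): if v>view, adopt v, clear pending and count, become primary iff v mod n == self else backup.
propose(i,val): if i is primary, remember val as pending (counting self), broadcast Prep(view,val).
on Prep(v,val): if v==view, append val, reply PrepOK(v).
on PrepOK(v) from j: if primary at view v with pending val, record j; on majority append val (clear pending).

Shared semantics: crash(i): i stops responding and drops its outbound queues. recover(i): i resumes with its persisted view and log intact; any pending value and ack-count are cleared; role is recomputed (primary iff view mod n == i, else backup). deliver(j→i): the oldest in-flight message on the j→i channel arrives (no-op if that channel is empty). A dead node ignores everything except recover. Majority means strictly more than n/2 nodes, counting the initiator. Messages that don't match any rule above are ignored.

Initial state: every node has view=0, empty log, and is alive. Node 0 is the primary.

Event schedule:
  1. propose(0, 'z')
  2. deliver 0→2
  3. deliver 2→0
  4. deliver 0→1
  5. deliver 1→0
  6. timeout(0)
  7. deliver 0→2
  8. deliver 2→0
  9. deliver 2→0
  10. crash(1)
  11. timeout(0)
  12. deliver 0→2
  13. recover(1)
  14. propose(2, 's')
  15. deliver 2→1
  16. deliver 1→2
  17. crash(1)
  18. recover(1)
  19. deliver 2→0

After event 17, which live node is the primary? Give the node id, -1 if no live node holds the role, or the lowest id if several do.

2

[1] propose(0,'z') → ∅
[2] deliver 0→2 → N2(back v0 [z])
[3] deliver 2→0 → N0(prim v0 [z])
[4] deliver 0→1 → N1(back v0 [z])
[5] deliver 1→0 → ∅
[6] timeout(0) → N0(back v1 [z])
[7] deliver 0→2 → N2(back v1 [z])
[8] deliver 2→0 → ∅
[9] deliver 2→0 → ∅
[10] crash(1) → N1(✗back v0 [z])
[11] timeout(0) → N0(back v2 [z])
[12] deliver 0→2 → N2(prim v2 [z])
[13] recover(1) → N1(back v0 [z])
[14] propose(2,'s') → ∅
[15] deliver 2→1 → ∅
[16] deliver 1→2 → ∅
[17] crash(1) → N1(✗back v0 [z])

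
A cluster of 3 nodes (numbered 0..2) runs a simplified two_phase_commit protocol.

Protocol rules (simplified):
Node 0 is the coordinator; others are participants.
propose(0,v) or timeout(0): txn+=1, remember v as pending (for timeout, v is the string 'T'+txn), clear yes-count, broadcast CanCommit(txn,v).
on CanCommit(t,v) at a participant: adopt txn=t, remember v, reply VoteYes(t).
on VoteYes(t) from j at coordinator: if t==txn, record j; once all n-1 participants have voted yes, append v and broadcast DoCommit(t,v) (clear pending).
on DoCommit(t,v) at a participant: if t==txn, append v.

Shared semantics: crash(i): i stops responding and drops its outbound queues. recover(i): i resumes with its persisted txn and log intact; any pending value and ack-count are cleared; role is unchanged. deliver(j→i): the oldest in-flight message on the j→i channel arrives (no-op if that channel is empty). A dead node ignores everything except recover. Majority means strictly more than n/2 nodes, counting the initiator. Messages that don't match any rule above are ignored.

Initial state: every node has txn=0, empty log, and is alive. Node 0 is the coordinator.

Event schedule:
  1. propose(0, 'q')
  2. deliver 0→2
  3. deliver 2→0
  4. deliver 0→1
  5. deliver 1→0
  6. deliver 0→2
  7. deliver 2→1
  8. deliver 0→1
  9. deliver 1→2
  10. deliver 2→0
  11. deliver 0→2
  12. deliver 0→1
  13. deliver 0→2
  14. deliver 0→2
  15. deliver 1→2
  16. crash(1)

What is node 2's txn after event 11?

e1 propose(0,'q'): 0[coor,t=1,-]
e2 deliver 0→2: 2[part,t=1,-]
e3 deliver 2→0: ·
e4 deliver 0→1: 1[part,t=1,-]
e5 deliver 1→0: 0[coor,t=1,q]
e6 deliver 0→2: 2[part,t=1,q]
e7 deliver 2→1: ·
e8 deliver 0→1: 1[part,t=1,q]
e9 deliver 1→2: ·
e10 deliver 2→0: ·
e11 deliver 0→2: ·

1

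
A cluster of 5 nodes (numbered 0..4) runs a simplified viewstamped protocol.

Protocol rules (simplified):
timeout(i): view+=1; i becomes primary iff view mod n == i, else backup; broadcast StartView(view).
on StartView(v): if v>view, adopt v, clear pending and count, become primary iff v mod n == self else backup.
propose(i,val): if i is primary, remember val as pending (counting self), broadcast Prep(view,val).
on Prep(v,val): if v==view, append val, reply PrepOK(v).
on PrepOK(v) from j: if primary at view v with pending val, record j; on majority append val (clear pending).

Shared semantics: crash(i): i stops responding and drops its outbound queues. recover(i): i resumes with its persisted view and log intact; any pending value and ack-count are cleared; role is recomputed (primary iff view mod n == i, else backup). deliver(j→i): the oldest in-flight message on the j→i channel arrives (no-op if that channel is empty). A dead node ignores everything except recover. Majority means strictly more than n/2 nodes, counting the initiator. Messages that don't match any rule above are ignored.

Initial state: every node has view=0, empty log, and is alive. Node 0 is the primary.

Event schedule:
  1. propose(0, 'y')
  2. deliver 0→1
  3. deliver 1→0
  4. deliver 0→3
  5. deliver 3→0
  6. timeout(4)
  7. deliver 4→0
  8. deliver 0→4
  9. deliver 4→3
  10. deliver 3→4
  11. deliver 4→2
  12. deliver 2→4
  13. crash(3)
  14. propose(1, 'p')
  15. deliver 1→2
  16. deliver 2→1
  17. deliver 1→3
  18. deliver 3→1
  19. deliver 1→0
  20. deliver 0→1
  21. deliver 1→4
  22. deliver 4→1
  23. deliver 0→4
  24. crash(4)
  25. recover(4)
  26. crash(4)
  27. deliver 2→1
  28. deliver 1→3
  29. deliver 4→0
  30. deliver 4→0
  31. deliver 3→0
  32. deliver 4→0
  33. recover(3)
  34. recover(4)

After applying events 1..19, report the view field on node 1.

e1 propose(0,'y'): ·
e2 deliver 0→1: 1[back,v=0,y]
e3 deliver 1→0: ·
e4 deliver 0→3: 3[back,v=0,y]
e5 deliver 3→0: 0[prim,v=0,y]
e6 timeout(4): 4[back,v=1,-]
e7 deliver 4→0: 0[back,v=1,y]
e8 deliver 0→4: ·
e9 deliver 4→3: 3[back,v=1,y]
e10 deliver 3→4: ·
e11 deliver 4→2: 2[back,v=1,-]
e12 deliver 2→4: ·
e13 crash(3): 3[✗back,v=1,y]
e14 propose(1,'p'): ·
e15 deliver 1→2: ·
e16 deliver 2→1: ·
e17 deliver 1→3: ·
e18 deliver 3→1: ·
e19 deliver 1→0: ·

0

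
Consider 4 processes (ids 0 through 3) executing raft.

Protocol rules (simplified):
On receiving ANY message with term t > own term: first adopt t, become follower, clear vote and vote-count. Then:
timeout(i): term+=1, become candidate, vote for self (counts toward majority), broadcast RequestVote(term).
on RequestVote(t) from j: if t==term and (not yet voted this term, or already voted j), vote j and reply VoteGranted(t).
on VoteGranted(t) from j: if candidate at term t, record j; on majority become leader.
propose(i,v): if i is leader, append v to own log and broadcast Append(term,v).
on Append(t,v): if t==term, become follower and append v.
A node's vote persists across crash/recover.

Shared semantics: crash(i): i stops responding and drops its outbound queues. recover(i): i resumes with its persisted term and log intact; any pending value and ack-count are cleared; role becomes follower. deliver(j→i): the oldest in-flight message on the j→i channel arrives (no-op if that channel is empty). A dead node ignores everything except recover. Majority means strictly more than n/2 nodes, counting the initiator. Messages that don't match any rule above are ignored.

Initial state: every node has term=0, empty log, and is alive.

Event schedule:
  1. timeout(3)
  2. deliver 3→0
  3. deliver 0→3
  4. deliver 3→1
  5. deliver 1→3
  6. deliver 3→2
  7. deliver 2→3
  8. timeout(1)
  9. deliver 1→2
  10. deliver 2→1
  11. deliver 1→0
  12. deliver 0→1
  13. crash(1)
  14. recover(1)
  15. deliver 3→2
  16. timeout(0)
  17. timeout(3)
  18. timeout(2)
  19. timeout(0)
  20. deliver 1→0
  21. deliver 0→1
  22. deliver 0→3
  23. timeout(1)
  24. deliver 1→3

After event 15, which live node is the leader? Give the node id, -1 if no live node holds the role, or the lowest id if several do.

3

e1 timeout(3): 3[cand,t=1,-]
e2 deliver 3→0: 0[foll,t=1,-]
e3 deliver 0→3: ·
e4 deliver 3→1: 1[foll,t=1,-]
e5 deliver 1→3: 3[lead,t=1,-]
e6 deliver 3→2: 2[foll,t=1,-]
e7 deliver 2→3: ·
e8 timeout(1): 1[cand,t=2,-]
e9 deliver 1→2: 2[foll,t=2,-]
e10 deliver 2→1: ·
e11 deliver 1→0: 0[foll,t=2,-]
e12 deliver 0→1: 1[lead,t=2,-]
e13 crash(1): 1[✗lead,t=2,-]
e14 recover(1): 1[foll,t=2,-]
e15 deliver 3→2: ·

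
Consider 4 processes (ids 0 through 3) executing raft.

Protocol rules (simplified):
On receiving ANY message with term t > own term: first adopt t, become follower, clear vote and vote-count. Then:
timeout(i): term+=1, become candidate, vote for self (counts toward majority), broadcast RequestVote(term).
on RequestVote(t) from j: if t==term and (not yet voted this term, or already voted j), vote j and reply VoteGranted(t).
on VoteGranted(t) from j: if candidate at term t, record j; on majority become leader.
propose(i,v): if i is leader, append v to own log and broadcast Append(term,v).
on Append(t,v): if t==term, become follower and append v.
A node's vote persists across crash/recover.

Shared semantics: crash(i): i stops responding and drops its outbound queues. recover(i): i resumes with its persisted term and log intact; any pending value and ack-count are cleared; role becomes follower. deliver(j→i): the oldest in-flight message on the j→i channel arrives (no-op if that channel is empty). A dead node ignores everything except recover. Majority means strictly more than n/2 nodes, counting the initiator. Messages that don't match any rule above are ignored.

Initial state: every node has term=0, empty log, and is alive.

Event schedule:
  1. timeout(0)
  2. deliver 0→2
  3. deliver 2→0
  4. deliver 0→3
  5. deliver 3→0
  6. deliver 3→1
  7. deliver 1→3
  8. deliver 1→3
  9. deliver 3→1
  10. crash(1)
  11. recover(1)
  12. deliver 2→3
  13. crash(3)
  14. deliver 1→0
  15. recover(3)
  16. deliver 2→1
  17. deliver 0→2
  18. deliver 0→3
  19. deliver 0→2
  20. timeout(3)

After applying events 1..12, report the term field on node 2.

1

1. timeout(0):  <0:cand t1 ->
2. deliver 0→2:  <2:foll t1 ->
3. deliver 2→0:  nop
4. deliver 0→3:  <3:foll t1 ->
5. deliver 3→0:  <0:lead t1 ->
6. deliver 3→1:  nop
7. deliver 1→3:  nop
8. deliver 1→3:  nop
9. deliver 3→1:  nop
10. crash(1):  <1:✗foll t0 ->
11. recover(1):  <1:foll t0 ->
12. deliver 2→3:  nop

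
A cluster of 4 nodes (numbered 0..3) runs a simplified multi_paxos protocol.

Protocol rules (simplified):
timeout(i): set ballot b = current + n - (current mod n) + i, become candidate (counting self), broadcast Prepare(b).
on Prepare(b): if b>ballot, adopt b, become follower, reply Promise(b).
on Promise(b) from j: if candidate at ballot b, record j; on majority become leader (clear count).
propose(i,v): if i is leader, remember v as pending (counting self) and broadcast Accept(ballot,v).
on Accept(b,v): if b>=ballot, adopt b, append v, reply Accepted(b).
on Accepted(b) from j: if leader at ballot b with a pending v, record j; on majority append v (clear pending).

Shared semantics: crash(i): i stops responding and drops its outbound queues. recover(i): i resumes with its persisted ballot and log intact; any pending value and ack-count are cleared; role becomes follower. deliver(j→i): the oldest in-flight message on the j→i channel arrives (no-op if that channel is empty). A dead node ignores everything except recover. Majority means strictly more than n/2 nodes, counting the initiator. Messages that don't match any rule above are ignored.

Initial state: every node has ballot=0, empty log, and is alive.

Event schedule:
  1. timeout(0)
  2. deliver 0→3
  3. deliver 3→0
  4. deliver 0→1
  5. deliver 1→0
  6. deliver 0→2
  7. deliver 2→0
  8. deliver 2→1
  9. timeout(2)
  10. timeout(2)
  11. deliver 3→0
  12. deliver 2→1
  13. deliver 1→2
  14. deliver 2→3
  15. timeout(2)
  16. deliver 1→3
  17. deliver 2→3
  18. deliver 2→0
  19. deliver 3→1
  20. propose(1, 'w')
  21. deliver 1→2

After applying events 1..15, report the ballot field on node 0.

4

1. timeout(0):  <0:cand b4 ->
2. deliver 0→3:  <3:foll b4 ->
3. deliver 3→0:  nop
4. deliver 0→1:  <1:foll b4 ->
5. deliver 1→0:  <0:lead b4 ->
6. deliver 0→2:  <2:foll b4 ->
7. deliver 2→0:  nop
8. deliver 2→1:  nop
9. timeout(2):  <2:cand b10 ->
10. timeout(2):  <2:cand b14 ->
11. deliver 3→0:  nop
12. deliver 2→1:  <1:foll b10 ->
13. deliver 1→2:  nop
14. deliver 2→3:  <3:foll b10 ->
15. timeout(2):  <2:cand b18 ->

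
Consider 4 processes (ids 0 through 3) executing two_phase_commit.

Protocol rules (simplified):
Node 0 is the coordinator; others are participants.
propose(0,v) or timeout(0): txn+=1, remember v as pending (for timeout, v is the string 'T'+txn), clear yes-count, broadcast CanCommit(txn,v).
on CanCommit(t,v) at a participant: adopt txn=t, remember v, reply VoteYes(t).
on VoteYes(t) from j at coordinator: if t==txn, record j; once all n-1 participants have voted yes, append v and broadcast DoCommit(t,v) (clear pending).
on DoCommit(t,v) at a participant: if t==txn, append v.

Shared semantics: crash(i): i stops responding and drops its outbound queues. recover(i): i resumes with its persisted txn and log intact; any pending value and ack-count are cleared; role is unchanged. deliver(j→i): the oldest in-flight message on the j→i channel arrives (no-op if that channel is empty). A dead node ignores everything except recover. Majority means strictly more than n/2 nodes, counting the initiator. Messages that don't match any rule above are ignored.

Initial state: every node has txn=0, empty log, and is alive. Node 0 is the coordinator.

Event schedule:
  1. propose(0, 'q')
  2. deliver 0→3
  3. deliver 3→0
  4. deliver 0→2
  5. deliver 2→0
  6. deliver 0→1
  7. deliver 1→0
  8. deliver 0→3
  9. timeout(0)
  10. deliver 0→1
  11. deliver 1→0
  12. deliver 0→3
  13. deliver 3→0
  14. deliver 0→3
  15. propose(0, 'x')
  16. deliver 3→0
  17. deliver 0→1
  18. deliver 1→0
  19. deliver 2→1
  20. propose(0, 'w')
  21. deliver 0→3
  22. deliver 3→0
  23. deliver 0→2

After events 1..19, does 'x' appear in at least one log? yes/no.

after 1 — propose(0,'q'): n0:coor/t1/[-]
after 2 — deliver 0→3: n3:part/t1/[-]
after 3 — deliver 3→0: ·
after 4 — deliver 0→2: n2:part/t1/[-]
after 5 — deliver 2→0: ·
after 6 — deliver 0→1: n1:part/t1/[-]
after 7 — deliver 1→0: n0:coor/t1/[q]
after 8 — deliver 0→3: n3:part/t1/[q]
after 9 — timeout(0): n0:coor/t2/[q]
after 10 — deliver 0→1: n1:part/t1/[q]
after 11 — deliver 1→0: ·
after 12 — deliver 0→3: n3:part/t2/[q]
after 13 — deliver 3→0: ·
after 14 — deliver 0→3: ·
after 15 — propose(0,'x'): n0:coor/t3/[q]
after 16 — deliver 3→0: ·
after 17 — deliver 0→1: n1:part/t2/[q]
after 18 — deliver 1→0: ·
after 19 — deliver 2→1: ·

no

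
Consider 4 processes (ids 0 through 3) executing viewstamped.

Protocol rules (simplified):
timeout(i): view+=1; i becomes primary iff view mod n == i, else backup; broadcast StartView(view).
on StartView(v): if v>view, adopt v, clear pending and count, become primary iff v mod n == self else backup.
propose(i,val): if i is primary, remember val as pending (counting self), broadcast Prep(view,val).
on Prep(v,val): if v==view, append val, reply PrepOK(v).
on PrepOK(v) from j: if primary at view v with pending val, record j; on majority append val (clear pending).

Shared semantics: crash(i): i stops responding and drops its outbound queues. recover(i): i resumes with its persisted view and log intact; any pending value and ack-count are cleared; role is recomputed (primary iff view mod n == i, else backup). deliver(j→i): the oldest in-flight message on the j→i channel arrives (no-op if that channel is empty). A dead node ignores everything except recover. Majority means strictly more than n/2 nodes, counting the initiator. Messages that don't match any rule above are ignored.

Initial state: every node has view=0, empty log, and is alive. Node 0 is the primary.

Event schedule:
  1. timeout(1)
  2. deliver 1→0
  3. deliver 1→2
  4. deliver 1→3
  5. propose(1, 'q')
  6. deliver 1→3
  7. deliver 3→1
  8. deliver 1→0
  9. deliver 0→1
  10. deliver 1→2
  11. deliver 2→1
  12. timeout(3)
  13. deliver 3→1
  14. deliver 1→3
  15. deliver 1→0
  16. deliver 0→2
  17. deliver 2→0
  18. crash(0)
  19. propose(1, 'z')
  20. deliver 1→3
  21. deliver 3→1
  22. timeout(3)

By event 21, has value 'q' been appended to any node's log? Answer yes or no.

yes

[1] timeout(1) → N1(prim v1 [-])
[2] deliver 1→0 → N0(back v1 [-])
[3] deliver 1→2 → N2(back v1 [-])
[4] deliver 1→3 → N3(back v1 [-])
[5] propose(1,'q') → ∅
[6] deliver 1→3 → N3(back v1 [q])
[7] deliver 3→1 → ∅
[8] deliver 1→0 → N0(back v1 [q])
[9] deliver 0→1 → N1(prim v1 [q])
[10] deliver 1→2 → N2(back v1 [q])
[11] deliver 2→1 → ∅
[12] timeout(3) → N3(back v2 [q])
[13] deliver 3→1 → N1(back v2 [q])
[14] deliver 1→3 → ∅
[15] deliver 1→0 → ∅
[16] deliver 0→2 → ∅
[17] deliver 2→0 → ∅
[18] crash(0) → N0(✗back v1 [q])
[19] propose(1,'z') → ∅
[20] deliver 1→3 → ∅
[21] deliver 3→1 → ∅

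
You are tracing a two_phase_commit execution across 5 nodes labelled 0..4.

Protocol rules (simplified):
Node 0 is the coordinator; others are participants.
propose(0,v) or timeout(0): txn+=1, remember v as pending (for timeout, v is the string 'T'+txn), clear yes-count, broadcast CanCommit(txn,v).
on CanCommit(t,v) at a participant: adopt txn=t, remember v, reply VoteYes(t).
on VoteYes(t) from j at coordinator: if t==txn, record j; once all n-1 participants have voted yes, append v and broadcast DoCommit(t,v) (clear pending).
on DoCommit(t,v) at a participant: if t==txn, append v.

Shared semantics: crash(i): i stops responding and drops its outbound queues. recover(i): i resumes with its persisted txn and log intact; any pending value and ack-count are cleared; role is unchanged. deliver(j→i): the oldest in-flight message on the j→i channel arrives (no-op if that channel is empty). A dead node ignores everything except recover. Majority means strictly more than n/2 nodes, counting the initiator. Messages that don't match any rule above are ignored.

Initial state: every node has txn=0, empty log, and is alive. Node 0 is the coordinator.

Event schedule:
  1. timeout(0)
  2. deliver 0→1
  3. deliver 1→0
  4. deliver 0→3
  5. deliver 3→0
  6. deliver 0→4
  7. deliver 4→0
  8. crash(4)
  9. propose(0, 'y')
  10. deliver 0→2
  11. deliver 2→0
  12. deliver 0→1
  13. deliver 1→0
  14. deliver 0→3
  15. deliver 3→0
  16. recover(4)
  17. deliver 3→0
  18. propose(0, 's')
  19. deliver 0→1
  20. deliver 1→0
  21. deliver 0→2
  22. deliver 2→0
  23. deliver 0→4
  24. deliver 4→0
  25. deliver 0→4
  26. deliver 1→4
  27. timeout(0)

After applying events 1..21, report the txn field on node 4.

1

1. timeout(0):  <0:coor t1 ->
2. deliver 0→1:  <1:part t1 ->
3. deliver 1→0:  nop
4. deliver 0→3:  <3:part t1 ->
5. deliver 3→0:  nop
6. deliver 0→4:  <4:part t1 ->
7. deliver 4→0:  nop
8. crash(4):  <4:✗part t1 ->
9. propose(0,'y'):  <0:coor t2 ->
10. deliver 0→2:  <2:part t1 ->
11. deliver 2→0:  nop
12. deliver 0→1:  <1:part t2 ->
13. deliver 1→0:  nop
14. deliver 0→3:  <3:part t2 ->
15. deliver 3→0:  nop
16. recover(4):  <4:part t1 ->
17. deliver 3→0:  nop
18. propose(0,'s'):  <0:coor t3 ->
19. deliver 0→1:  <1:part t3 ->
20. deliver 1→0:  nop
21. deliver 0→2:  <2:part t2 ->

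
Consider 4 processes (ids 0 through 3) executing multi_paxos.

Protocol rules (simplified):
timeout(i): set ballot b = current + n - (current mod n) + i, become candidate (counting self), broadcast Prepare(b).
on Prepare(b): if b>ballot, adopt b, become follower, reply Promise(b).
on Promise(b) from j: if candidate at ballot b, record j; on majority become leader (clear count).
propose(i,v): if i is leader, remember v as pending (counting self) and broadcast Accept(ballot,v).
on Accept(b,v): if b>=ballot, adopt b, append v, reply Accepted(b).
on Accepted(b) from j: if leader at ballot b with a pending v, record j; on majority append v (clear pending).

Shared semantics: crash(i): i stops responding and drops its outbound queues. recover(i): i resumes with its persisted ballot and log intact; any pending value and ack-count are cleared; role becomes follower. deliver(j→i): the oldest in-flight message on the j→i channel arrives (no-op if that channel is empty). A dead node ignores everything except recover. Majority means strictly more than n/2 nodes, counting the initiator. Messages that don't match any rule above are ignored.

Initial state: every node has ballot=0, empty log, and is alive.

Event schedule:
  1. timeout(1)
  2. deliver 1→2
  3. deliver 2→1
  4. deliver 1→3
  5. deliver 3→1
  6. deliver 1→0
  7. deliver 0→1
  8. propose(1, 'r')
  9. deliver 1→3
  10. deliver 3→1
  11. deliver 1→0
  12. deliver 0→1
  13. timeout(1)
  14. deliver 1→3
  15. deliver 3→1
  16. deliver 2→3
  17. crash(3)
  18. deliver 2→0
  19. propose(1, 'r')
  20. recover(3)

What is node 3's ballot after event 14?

9

e1 timeout(1): 1[cand,b=5,-]
e2 deliver 1→2: 2[foll,b=5,-]
e3 deliver 2→1: ·
e4 deliver 1→3: 3[foll,b=5,-]
e5 deliver 3→1: 1[lead,b=5,-]
e6 deliver 1→0: 0[foll,b=5,-]
e7 deliver 0→1: ·
e8 propose(1,'r'): ·
e9 deliver 1→3: 3[foll,b=5,r]
e10 deliver 3→1: ·
e11 deliver 1→0: 0[foll,b=5,r]
e12 deliver 0→1: 1[lead,b=5,r]
e13 timeout(1): 1[cand,b=9,r]
e14 deliver 1→3: 3[foll,b=9,r]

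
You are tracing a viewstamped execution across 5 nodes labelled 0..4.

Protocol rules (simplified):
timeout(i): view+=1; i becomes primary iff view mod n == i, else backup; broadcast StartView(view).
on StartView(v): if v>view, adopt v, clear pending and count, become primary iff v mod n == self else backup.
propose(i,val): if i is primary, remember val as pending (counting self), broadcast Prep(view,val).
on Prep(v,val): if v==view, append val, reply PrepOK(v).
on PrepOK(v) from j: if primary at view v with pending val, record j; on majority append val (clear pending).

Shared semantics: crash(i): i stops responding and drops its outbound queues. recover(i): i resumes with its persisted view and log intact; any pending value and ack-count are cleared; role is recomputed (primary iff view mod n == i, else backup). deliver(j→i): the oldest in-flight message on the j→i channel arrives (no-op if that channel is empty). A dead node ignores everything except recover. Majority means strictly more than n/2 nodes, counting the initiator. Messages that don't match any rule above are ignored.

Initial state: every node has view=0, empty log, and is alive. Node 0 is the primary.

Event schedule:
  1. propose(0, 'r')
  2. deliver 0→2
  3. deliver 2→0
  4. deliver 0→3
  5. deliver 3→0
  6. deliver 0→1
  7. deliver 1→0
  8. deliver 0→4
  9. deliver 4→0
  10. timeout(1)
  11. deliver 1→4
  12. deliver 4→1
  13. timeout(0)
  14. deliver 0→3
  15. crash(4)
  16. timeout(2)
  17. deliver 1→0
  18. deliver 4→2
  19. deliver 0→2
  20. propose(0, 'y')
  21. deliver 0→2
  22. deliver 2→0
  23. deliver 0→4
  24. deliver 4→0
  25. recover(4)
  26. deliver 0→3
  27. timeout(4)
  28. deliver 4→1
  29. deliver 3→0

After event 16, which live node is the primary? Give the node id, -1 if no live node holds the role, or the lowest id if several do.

[1] propose(0,'r') → ∅
[2] deliver 0→2 → N2(back v0 [r])
[3] deliver 2→0 → ∅
[4] deliver 0→3 → N3(back v0 [r])
[5] deliver 3→0 → N0(prim v0 [r])
[6] deliver 0→1 → N1(back v0 [r])
[7] deliver 1→0 → ∅
[8] deliver 0→4 → N4(back v0 [r])
[9] deliver 4→0 → ∅
[10] timeout(1) → N1(prim v1 [r])
[11] deliver 1→4 → N4(back v1 [r])
[12] deliver 4→1 → ∅
[13] timeout(0) → N0(back v1 [r])
[14] deliver 0→3 → N3(back v1 [r])
[15] crash(4) → N4(✗back v1 [r])
[16] timeout(2) → N2(back v1 [r])

1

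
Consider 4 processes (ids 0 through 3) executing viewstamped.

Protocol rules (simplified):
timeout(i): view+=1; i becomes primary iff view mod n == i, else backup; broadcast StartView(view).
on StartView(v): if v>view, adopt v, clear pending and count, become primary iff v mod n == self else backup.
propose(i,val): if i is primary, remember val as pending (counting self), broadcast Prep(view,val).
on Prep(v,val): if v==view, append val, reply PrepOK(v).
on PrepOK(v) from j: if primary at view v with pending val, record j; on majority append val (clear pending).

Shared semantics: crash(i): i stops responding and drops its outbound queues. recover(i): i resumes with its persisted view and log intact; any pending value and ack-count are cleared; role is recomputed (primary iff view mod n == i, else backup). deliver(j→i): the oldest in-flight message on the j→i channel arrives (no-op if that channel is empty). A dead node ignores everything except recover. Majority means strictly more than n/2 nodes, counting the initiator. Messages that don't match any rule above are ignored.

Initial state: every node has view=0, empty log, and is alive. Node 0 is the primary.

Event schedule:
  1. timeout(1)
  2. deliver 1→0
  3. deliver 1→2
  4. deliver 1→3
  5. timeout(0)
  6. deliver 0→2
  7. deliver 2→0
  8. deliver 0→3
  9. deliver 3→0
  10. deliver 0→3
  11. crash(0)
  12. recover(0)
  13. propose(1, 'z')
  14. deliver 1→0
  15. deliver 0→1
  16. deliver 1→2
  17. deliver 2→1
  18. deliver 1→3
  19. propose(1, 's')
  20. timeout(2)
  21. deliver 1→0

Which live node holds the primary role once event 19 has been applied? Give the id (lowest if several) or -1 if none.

1

[1] timeout(1) → N1(prim v1 [-])
[2] deliver 1→0 → N0(back v1 [-])
[3] deliver 1→2 → N2(back v1 [-])
[4] deliver 1→3 → N3(back v1 [-])
[5] timeout(0) → N0(back v2 [-])
[6] deliver 0→2 → N2(prim v2 [-])
[7] deliver 2→0 → ∅
[8] deliver 0→3 → N3(back v2 [-])
[9] deliver 3→0 → ∅
[10] deliver 0→3 → ∅
[11] crash(0) → N0(✗back v2 [-])
[12] recover(0) → N0(back v2 [-])
[13] propose(1,'z') → ∅
[14] deliver 1→0 → ∅
[15] deliver 0→1 → ∅
[16] deliver 1→2 → ∅
[17] deliver 2→1 → ∅
[18] deliver 1→3 → ∅
[19] propose(1,'s') → ∅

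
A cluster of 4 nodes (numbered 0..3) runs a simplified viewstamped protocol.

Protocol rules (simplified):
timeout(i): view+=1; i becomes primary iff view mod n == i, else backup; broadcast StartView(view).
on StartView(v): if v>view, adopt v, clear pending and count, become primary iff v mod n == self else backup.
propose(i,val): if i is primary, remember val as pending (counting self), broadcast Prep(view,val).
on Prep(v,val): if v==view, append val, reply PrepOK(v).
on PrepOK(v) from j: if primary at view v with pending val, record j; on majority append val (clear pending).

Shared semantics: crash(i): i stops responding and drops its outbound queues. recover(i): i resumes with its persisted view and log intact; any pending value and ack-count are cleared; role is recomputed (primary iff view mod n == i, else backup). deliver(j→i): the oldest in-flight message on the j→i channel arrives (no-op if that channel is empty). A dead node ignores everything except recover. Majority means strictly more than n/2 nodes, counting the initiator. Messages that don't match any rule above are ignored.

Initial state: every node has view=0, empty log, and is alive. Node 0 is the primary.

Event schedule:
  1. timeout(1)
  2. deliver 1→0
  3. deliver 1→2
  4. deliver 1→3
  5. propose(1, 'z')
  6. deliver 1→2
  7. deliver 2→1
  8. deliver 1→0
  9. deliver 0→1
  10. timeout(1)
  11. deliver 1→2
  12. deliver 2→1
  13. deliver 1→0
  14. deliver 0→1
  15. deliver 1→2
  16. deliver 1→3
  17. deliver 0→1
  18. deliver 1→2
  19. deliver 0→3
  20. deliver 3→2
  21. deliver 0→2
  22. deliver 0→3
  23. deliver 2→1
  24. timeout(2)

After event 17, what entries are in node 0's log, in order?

e1 timeout(1): 1[prim,v=1,-]
e2 deliver 1→0: 0[back,v=1,-]
e3 deliver 1→2: 2[back,v=1,-]
e4 deliver 1→3: 3[back,v=1,-]
e5 propose(1,'z'): ·
e6 deliver 1→2: 2[back,v=1,z]
e7 deliver 2→1: ·
e8 deliver 1→0: 0[back,v=1,z]
e9 deliver 0→1: 1[prim,v=1,z]
e10 timeout(1): 1[back,v=2,z]
e11 deliver 1→2: 2[prim,v=2,z]
e12 deliver 2→1: ·
e13 deliver 1→0: 0[back,v=2,z]
e14 deliver 0→1: ·
e15 deliver 1→2: ·
e16 deliver 1→3: 3[back,v=1,z]
e17 deliver 0→1: ·

z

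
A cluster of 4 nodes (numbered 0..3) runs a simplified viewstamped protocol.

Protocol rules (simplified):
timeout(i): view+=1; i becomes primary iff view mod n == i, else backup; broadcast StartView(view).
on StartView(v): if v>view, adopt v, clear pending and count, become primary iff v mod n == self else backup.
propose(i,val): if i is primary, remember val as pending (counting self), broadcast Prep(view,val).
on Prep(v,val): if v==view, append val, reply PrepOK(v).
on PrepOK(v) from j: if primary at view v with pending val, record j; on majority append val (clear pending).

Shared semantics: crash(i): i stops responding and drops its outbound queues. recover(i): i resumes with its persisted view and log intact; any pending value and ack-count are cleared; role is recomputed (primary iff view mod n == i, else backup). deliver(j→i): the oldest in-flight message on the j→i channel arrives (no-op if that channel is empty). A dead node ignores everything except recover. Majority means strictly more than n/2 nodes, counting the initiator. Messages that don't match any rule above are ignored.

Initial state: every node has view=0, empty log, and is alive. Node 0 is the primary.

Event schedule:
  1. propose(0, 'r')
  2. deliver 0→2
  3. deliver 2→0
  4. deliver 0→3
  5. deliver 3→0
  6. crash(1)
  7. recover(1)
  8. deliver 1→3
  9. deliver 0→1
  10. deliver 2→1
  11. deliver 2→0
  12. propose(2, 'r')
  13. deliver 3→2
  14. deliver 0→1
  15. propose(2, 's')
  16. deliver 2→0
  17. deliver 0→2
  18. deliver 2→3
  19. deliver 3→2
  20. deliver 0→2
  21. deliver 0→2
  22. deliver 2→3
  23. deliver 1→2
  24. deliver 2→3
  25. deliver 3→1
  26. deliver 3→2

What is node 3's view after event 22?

0

step 1 propose(0,'r'): —
step 2 deliver 0→2: 2={back,v=0,log=r}
step 3 deliver 2→0: —
step 4 deliver 0→3: 3={back,v=0,log=r}
step 5 deliver 3→0: 0={prim,v=0,log=r}
step 6 crash(1): 1={✗back,v=0,log=-}
step 7 recover(1): 1={back,v=0,log=-}
step 8 deliver 1→3: —
step 9 deliver 0→1: 1={back,v=0,log=r}
step 10 deliver 2→1: —
step 11 deliver 2→0: —
step 12 propose(2,'r'): —
step 13 deliver 3→2: —
step 14 deliver 0→1: —
step 15 propose(2,'s'): —
step 16 deliver 2→0: —
step 17 deliver 0→2: —
step 18 deliver 2→3: —
step 19 deliver 3→2: —
step 20 deliver 0→2: —
step 21 deliver 0→2: —
step 22 deliver 2→3: —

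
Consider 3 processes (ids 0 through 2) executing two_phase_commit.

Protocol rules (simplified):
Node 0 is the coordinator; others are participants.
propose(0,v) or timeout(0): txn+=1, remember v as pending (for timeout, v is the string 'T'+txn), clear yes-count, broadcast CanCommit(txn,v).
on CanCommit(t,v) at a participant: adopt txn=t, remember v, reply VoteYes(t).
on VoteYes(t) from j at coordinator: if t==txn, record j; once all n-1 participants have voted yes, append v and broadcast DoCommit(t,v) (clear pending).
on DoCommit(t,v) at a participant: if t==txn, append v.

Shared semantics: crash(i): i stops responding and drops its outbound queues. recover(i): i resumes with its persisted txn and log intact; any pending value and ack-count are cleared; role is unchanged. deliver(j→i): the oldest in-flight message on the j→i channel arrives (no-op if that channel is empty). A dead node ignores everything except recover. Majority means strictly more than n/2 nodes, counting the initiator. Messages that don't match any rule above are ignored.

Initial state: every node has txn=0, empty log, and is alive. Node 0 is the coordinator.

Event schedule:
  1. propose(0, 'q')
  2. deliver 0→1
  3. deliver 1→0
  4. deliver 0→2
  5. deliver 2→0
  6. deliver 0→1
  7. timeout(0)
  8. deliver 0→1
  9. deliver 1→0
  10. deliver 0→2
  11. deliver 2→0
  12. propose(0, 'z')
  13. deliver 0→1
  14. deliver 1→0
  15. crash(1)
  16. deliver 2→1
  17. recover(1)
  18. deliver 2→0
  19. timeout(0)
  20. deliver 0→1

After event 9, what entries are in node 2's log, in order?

step 1 propose(0,'q'): 0={coor,t=1,log=-}
step 2 deliver 0→1: 1={part,t=1,log=-}
step 3 deliver 1→0: —
step 4 deliver 0→2: 2={part,t=1,log=-}
step 5 deliver 2→0: 0={coor,t=1,log=q}
step 6 deliver 0→1: 1={part,t=1,log=q}
step 7 timeout(0): 0={coor,t=2,log=q}
step 8 deliver 0→1: 1={part,t=2,log=q}
step 9 deliver 1→0: —

empty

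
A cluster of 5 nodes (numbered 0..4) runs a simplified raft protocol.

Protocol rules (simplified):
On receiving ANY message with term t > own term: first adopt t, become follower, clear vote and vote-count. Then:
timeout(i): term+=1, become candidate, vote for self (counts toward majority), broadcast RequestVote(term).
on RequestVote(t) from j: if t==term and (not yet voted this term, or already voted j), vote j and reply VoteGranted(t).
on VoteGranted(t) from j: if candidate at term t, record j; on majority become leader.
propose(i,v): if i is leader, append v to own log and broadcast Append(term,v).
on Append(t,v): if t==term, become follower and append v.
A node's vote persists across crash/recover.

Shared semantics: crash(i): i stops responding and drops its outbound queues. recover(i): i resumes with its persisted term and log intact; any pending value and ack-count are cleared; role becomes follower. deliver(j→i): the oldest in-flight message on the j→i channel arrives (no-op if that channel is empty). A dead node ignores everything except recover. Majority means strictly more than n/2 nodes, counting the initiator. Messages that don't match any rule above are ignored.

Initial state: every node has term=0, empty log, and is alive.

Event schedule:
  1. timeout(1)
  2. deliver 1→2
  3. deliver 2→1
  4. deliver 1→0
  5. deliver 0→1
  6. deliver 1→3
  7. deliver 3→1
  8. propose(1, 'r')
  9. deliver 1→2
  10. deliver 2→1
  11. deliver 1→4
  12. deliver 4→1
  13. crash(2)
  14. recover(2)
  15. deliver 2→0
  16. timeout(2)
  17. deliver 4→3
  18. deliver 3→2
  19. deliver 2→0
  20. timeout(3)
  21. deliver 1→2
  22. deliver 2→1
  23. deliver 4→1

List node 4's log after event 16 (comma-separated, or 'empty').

step 1 timeout(1): 1={cand,t=1,log=-}
step 2 deliver 1→2: 2={foll,t=1,log=-}
step 3 deliver 2→1: —
step 4 deliver 1→0: 0={foll,t=1,log=-}
step 5 deliver 0→1: 1={lead,t=1,log=-}
step 6 deliver 1→3: 3={foll,t=1,log=-}
step 7 deliver 3→1: —
step 8 propose(1,'r'): 1={lead,t=1,log=r}
step 9 deliver 1→2: 2={foll,t=1,log=r}
step 10 deliver 2→1: —
step 11 deliver 1→4: 4={foll,t=1,log=-}
step 12 deliver 4→1: —
step 13 crash(2): 2={✗foll,t=1,log=r}
step 14 recover(2): 2={foll,t=1,log=r}
step 15 deliver 2→0: —
step 16 timeout(2): 2={cand,t=2,log=r}

empty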